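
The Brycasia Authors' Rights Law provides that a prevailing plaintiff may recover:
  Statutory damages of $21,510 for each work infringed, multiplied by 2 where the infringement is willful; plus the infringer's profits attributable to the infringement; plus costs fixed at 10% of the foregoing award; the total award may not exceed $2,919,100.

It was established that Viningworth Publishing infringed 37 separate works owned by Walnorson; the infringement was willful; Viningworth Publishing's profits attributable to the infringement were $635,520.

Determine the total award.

Award: $2,449,986

Statutory damages: 37 × $21,510 = $795,870
Doubled: 2 × $795,870 = $1,591,740
Combined award: $1,591,740 + $635,520 = $2,227,260
Costs: 10% of $2,227,260 = $222,726
Award plus costs: $2,227,260 + $222,726 = $2,449,986
Cap at $2,919,100: $2,449,986 is within the cap, no reduction.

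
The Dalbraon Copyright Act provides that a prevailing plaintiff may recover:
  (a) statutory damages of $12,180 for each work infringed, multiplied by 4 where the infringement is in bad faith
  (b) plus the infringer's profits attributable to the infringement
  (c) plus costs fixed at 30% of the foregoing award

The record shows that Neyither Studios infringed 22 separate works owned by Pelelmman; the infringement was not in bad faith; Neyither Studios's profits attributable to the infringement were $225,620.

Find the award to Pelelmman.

Statutory damages: 22 × $12,180 = $267,960
Infringement not in bad faith: no ×4 enhancement.
Combined award: $267,960 + $225,620 = $493,580
Costs: 30% of $493,580 = $148,074
Award plus costs: $493,580 + $148,074 = $641,654

$641,654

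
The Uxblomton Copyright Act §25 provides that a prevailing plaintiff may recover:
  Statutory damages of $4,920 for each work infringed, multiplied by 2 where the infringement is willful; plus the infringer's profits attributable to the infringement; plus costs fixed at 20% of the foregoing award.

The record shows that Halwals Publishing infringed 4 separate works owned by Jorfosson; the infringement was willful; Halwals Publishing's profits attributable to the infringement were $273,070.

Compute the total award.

Statutory damages: 4 × $4,920 = $19,680
Doubled: 2 × $19,680 = $39,360
Combined award: $39,360 + $273,070 = $312,430
Costs: 20% of $312,430 = $62,486
Award plus costs: $312,430 + $62,486 = $374,916

$374,916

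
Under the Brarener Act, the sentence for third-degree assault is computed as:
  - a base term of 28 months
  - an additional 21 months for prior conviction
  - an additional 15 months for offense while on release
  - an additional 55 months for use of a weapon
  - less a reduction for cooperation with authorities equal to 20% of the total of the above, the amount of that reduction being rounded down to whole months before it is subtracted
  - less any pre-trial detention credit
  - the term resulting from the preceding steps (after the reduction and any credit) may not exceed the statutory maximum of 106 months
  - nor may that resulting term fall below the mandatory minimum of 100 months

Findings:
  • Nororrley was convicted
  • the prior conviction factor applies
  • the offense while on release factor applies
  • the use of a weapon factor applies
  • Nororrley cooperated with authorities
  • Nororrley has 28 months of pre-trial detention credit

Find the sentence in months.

Prior conviction enhancement: +21 months
Offense while on release enhancement: +15 months
Use of a weapon enhancement: +55 months
Adjusted term: 28 months + 21 months + 15 months + 55 months = 119 months
Cooperation with authorities reduction: 20% of 119 months = 23 months (rounded down)
After reduction: 119 − 23 = 96 months
Less pre-trial detention credit: 96 months − 28 months = 68 months
Cap at 106 months: 68 months is within the cap, no reduction.
Minimum 100 months: 68 months is below the minimum → 100 months

Sentence: 100 months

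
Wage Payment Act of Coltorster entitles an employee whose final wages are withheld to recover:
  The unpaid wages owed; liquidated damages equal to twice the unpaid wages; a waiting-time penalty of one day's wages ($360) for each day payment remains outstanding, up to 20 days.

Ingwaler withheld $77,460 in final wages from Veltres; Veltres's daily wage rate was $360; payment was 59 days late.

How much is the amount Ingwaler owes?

Doubled: 2 × $77,460 = $154,920
Penalty days: min(59, 20) = 20
Waiting-time penalty: 20 × $360 = $7,200
Total award: $77,460 + $154,920 + $7,200 = $239,580

$239,580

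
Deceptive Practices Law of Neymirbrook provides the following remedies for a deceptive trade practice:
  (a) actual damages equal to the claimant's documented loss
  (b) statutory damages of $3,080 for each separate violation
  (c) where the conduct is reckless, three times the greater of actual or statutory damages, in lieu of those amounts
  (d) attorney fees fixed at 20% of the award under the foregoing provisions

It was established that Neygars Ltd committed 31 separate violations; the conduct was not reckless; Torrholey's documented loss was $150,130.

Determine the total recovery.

Statutory damages: 31 × $3,080 = $95,480
Conduct not reckless: the in-lieu enhancement does not apply.
Actual plus statutory damages: $150,130 + $95,480 = $245,610
Attorney fees: 20% of $245,610 = $49,122
Total recovery: $245,610 + $49,122 = $294,732

$294,732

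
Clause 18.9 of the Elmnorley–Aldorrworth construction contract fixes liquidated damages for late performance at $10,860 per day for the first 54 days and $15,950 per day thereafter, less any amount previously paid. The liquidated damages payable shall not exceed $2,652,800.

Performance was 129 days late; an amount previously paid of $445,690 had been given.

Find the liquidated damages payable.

$1,337,000

First 54 days: 54 × $10,860 = $586,440
Remaining days: (129 − 54) × $15,950 = $1,196,250
Accrued per-day damages: $586,440 + $1,196,250 = $1,782,690
Less amount previously paid: $1,782,690 − $445,690 = $1,337,000
Cap at $2,652,800: $1,337,000 is within the cap, no reduction.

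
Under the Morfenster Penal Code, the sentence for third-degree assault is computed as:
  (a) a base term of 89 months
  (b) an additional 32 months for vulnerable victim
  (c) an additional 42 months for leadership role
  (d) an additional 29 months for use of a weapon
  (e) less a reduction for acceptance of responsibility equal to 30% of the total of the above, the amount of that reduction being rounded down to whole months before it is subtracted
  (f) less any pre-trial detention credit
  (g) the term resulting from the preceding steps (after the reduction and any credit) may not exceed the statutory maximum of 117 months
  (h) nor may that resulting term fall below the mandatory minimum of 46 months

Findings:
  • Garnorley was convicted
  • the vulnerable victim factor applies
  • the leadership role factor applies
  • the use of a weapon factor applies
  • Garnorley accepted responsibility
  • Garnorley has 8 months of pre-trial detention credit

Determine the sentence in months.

117 months

Vulnerable victim enhancement: +32 months
Leadership role enhancement: +42 months
Use of a weapon enhancement: +29 months
Adjusted term: 89 months + 32 months + 42 months + 29 months = 192 months
Acceptance of responsibility reduction: 30% of 192 months = 57 months (rounded down)
After reduction: 192 − 57 = 135 months
Less pre-trial detention credit: 135 months − 8 months = 127 months
Cap at 117 months: 127 months exceeds the cap → 117 months
Minimum 46 months: 117 months meets the minimum, no increase.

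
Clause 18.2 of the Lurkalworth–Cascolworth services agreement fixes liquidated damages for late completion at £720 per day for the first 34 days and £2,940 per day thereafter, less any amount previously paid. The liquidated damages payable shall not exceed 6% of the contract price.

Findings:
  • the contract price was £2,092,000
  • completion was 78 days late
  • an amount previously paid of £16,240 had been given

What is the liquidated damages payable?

£125,520

First 34 days: 34 × £720 = £24,480
Remaining days: (78 − 34) × £2,940 = £129,360
Accrued per-day damages: £24,480 + £129,360 = £153,840
Less amount previously paid: £153,840 − £16,240 = £137,600
Cap: 6% of £2,092,000 = £125,520
Cap at £125,520: £137,600 exceeds the cap → £125,520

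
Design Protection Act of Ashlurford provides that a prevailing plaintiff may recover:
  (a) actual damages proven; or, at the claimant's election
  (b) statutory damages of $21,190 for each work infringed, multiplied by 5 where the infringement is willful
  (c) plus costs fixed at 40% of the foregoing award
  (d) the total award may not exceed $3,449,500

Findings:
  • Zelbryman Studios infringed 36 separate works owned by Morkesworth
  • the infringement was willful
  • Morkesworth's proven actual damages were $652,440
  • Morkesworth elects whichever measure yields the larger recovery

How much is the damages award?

Statutory damages: 36 × $21,190 = $762,840
Multiplied by 5: 5 × $762,840 = $3,814,200
Greater of actual damages ($652,440) or enhanced statutory damages ($3,814,200): $3,814,200
Costs: 40% of $3,814,200 = $1,525,680
Award plus costs: $3,814,200 + $1,525,680 = $5,339,880
Cap at $3,449,500: $5,339,880 exceeds the cap → $3,449,500

$3,449,500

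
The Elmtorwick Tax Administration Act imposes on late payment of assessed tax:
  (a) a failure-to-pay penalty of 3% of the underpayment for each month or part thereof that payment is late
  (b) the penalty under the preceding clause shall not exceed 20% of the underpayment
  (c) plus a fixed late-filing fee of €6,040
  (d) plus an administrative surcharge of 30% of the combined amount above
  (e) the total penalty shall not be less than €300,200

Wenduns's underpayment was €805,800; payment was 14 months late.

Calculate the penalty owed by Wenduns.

Accrued rate: 3% × 14 = 42%, capped at 20% → 20%
Failure-to-pay penalty: 20% of €805,800 = €161,160
Penalty before surcharge: €161,160 + €6,040 = €167,200
Administrative surcharge: 30% of €167,200 = €50,160
Total penalty: €167,200 + €50,160 = €217,360
Minimum €300,200: €217,360 is below the minimum → €300,200

€300,200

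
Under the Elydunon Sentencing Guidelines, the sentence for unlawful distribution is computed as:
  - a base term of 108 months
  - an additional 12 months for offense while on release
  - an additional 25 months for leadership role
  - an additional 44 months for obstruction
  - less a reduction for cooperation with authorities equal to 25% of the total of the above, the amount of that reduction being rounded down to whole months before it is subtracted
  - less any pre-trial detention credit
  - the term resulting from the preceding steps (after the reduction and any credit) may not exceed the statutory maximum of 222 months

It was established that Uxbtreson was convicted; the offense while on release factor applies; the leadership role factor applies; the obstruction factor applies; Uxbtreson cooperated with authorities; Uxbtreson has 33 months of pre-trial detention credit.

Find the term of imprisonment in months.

109 months

Offense while on release enhancement: +12 months
Leadership role enhancement: +25 months
Obstruction enhancement: +44 months
Adjusted term: 108 months + 12 months + 25 months + 44 months = 189 months
Cooperation with authorities reduction: 25% of 189 months = 47 months (rounded down)
After reduction: 189 − 47 = 142 months
Less pre-trial detention credit: 142 months − 33 months = 109 months
Cap at 222 months: 109 months is within the cap, no reduction.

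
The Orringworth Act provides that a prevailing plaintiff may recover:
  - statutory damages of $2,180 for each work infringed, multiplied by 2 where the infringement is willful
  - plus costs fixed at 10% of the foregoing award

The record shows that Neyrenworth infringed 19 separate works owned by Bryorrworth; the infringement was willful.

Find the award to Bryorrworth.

Statutory damages: 19 × $2,180 = $41,420
Doubled: 2 × $41,420 = $82,840
Costs: 10% of $82,840 = $8,284
Award plus costs: $82,840 + $8,284 = $91,124

Award: $91,124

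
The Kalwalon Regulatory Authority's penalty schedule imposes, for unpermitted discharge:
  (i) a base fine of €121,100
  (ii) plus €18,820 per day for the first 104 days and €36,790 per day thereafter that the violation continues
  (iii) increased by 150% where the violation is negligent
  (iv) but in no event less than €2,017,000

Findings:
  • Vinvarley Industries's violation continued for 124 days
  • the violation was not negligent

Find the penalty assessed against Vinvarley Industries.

€2,814,180

First 104 days: 104 × €18,820 = €1,957,280
Remaining days: (124 − 104) × €36,790 = €735,800
Per-day component: €1,957,280 + €735,800 = €2,693,080
Base plus per-day: €121,100 + €2,693,080 = €2,814,180
The violation was not negligent: no 150% increase.
Minimum €2,017,000: €2,814,180 meets the minimum, no increase.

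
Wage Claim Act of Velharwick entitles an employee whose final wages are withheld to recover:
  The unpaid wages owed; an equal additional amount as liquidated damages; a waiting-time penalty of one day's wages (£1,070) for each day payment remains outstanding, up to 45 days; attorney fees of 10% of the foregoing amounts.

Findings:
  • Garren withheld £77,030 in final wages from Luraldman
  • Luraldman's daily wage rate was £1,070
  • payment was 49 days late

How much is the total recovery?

Liquidated damages (equal amount): £77,030
Penalty days: min(49, 45) = 45
Waiting-time penalty: 45 × £1,070 = £48,150
Subtotal: £77,030 + £77,030 + £48,150 = £202,210
Attorney fees: 10% of £202,210 = £20,221
Total award: £202,210 + £20,221 = £222,431

£222,431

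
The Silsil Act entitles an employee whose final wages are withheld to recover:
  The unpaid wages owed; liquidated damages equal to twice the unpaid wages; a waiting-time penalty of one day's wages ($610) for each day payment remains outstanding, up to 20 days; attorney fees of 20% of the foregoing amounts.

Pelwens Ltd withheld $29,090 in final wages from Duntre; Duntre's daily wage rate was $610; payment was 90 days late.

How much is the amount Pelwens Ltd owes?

Doubled: 2 × $29,090 = $58,180
Penalty days: min(90, 20) = 20
Waiting-time penalty: 20 × $610 = $12,200
Subtotal: $29,090 + $58,180 + $12,200 = $99,470
Attorney fees: 20% of $99,470 = $19,894
Total award: $99,470 + $19,894 = $119,364

$119,364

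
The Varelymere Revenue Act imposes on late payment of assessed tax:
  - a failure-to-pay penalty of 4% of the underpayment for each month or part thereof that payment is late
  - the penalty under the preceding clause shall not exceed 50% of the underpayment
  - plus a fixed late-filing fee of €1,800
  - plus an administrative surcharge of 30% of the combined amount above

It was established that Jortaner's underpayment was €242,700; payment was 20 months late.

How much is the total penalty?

€160,095

Accrued rate: 4% × 20 = 80%, capped at 50% → 50%
Failure-to-pay penalty: 50% of €242,700 = €121,350
Penalty before surcharge: €121,350 + €1,800 = €123,150
Administrative surcharge: 30% of €123,150 = €36,945
Total penalty: €123,150 + €36,945 = €160,095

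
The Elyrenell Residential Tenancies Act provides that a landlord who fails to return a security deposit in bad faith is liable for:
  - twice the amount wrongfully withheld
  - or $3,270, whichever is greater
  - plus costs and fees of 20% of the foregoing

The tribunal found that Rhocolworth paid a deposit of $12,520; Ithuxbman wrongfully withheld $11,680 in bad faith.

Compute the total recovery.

$28,032

Doubled: 2 × $11,680 = $23,360
Minimum $3,270: $23,360 meets the minimum, no increase.
Costs and fees: 20% of $23,360 = $4,672
Total recovery: $23,360 + $4,672 = $28,032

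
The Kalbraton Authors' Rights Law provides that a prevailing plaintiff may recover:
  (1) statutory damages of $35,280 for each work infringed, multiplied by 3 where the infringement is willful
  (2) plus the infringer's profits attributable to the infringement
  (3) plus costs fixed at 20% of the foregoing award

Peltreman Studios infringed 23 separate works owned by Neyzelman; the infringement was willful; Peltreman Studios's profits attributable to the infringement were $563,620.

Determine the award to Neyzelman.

Statutory damages: 23 × $35,280 = $811,440
Trebled: 3 × $811,440 = $2,434,320
Combined award: $2,434,320 + $563,620 = $2,997,940
Costs: 20% of $2,997,940 = $599,588
Award plus costs: $2,997,940 + $599,588 = $3,597,528

$3,597,528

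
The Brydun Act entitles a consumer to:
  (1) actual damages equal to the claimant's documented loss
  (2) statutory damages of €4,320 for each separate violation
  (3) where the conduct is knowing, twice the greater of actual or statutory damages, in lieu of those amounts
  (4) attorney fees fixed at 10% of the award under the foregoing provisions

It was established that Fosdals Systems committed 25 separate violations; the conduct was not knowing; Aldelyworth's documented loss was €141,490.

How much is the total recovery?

Statutory damages: 25 × €4,320 = €108,000
Conduct not knowing: the in-lieu enhancement does not apply.
Actual plus statutory damages: €141,490 + €108,000 = €249,490
Attorney fees: 10% of €249,490 = €24,949
Total recovery: €249,490 + €24,949 = €274,439

Total recovery: €274,439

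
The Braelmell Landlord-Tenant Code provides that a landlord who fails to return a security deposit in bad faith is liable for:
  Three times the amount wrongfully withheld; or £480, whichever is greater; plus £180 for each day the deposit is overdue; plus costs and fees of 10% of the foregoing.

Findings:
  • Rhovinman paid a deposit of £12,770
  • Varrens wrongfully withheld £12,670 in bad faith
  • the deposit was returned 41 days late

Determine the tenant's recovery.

Trebled: 3 × £12,670 = £38,010
Minimum £480: £38,010 meets the minimum, no increase.
Late-return penalty: 41 × £180 = £7,380
Damages plus late penalty: £38,010 + £7,380 = £45,390
Costs and fees: 10% of £45,390 = £4,539
Total recovery: £45,390 + £4,539 = £49,929

£49,929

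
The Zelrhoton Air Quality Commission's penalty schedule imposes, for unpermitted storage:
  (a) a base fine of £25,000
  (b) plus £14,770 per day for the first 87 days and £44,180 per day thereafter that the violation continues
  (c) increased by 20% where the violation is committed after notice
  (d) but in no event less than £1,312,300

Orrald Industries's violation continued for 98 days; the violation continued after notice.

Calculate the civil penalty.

First 87 days: 87 × £14,770 = £1,284,990
Remaining days: (98 − 87) × £44,180 = £485,980
Per-day component: £1,284,990 + £485,980 = £1,770,970
Base plus per-day: £25,000 + £1,770,970 = £1,795,970
Enhancement: 20% of £1,795,970 = £359,194
Enhanced fine: £1,795,970 + £359,194 = £2,155,164
Minimum £1,312,300: £2,155,164 meets the minimum, no increase.

£2,155,164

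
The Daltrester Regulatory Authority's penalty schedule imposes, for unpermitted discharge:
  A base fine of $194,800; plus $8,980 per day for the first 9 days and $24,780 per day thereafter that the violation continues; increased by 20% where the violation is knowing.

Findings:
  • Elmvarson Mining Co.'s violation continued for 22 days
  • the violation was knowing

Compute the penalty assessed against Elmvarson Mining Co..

First 9 days: 9 × $8,980 = $80,820
Remaining days: (22 − 9) × $24,780 = $322,140
Per-day component: $80,820 + $322,140 = $402,960
Base plus per-day: $194,800 + $402,960 = $597,760
Enhancement: 20% of $597,760 = $119,552
Enhanced fine: $597,760 + $119,552 = $717,312

$717,312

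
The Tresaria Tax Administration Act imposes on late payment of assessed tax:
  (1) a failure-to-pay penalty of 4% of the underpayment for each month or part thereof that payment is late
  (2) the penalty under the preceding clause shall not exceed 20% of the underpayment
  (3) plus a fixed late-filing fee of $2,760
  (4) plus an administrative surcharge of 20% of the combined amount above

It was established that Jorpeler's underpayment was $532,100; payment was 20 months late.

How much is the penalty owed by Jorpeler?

$131,016

Accrued rate: 4% × 20 = 80%, capped at 20% → 20%
Failure-to-pay penalty: 20% of $532,100 = $106,420
Penalty before surcharge: $106,420 + $2,760 = $109,180
Administrative surcharge: 20% of $109,180 = $21,836
Total penalty: $109,180 + $21,836 = $131,016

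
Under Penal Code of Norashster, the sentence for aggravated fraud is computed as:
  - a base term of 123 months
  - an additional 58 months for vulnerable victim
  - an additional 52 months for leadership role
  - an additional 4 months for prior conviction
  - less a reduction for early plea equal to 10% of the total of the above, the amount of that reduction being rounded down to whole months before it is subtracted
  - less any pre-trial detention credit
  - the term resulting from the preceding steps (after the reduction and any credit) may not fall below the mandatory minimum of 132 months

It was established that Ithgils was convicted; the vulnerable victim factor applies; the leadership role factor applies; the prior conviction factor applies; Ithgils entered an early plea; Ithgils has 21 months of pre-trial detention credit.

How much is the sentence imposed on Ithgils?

Sentence: 193 months

Vulnerable victim enhancement: +58 months
Leadership role enhancement: +52 months
Prior conviction enhancement: +4 months
Adjusted term: 123 months + 58 months + 52 months + 4 months = 237 months
Early plea reduction: 10% of 237 months = 23 months (rounded down)
After reduction: 237 − 23 = 214 months
Less pre-trial detention credit: 214 months − 21 months = 193 months
Minimum 132 months: 193 months meets the minimum, no increase.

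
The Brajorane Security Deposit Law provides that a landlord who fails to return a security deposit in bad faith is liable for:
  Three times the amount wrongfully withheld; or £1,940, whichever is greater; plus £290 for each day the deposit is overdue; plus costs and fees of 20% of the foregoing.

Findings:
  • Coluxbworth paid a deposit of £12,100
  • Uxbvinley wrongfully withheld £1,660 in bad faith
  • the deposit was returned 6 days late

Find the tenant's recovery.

£8,064

Trebled: 3 × £1,660 = £4,980
Minimum £1,940: £4,980 meets the minimum, no increase.
Late-return penalty: 6 × £290 = £1,740
Damages plus late penalty: £4,980 + £1,740 = £6,720
Costs and fees: 20% of £6,720 = £1,344
Total recovery: £6,720 + £1,344 = £8,064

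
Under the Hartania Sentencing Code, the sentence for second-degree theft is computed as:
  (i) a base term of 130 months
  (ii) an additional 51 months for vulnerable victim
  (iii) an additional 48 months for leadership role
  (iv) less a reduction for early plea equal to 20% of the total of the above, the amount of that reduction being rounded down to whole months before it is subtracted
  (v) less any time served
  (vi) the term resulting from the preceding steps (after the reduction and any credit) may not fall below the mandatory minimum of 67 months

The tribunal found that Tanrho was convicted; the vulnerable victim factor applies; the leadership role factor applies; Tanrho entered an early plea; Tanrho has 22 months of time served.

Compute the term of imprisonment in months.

162 months

Vulnerable victim enhancement: +51 months
Leadership role enhancement: +48 months
Adjusted term: 130 months + 51 months + 48 months = 229 months
Early plea reduction: 20% of 229 months = 45 months (rounded down)
After reduction: 229 − 45 = 184 months
Less time served: 184 months − 22 months = 162 months
Minimum 67 months: 162 months meets the minimum, no increase.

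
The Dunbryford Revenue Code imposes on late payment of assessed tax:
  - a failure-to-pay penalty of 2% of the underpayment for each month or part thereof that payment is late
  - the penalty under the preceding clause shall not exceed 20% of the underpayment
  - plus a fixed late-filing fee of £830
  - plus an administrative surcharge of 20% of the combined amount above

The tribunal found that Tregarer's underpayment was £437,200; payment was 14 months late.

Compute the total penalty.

Accrued rate: 2% × 14 = 28%, capped at 20% → 20%
Failure-to-pay penalty: 20% of £437,200 = £87,440
Penalty before surcharge: £87,440 + £830 = £88,270
Administrative surcharge: 20% of £88,270 = £17,654
Total penalty: £88,270 + £17,654 = £105,924

£105,924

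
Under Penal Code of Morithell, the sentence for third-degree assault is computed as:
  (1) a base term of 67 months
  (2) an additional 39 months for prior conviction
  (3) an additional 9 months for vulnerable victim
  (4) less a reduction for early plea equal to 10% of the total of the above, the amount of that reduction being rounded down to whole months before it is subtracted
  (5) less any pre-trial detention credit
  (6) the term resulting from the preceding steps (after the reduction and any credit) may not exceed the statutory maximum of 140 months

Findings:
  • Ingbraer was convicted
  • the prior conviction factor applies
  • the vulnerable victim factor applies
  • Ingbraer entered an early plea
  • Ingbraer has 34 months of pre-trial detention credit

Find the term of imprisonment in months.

70 months

Prior conviction enhancement: +39 months
Vulnerable victim enhancement: +9 months
Adjusted term: 67 months + 39 months + 9 months = 115 months
Early plea reduction: 10% of 115 months = 11 months (rounded down)
After reduction: 115 − 11 = 104 months
Less pre-trial detention credit: 104 months − 34 months = 70 months
Cap at 140 months: 70 months is within the cap, no reduction.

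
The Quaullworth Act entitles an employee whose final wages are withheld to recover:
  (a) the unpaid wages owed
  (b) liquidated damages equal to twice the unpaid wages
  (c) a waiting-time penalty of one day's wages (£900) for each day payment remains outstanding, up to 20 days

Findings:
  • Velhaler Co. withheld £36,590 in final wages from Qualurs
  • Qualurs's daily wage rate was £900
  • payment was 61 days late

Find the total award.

Doubled: 2 × £36,590 = £73,180
Penalty days: min(61, 20) = 20
Waiting-time penalty: 20 × £900 = £18,000
Total award: £36,590 + £73,180 + £18,000 = £127,770

£127,770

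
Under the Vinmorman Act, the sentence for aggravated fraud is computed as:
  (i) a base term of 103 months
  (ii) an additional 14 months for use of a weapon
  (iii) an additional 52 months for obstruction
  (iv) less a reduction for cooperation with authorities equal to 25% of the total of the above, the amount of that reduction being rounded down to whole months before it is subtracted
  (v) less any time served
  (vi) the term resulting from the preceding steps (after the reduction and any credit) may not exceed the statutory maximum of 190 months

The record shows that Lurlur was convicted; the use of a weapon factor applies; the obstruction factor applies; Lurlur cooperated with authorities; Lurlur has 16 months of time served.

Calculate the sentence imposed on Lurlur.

Use of a weapon enhancement: +14 months
Obstruction enhancement: +52 months
Adjusted term: 103 months + 14 months + 52 months = 169 months
Cooperation with authorities reduction: 25% of 169 months = 42 months (rounded down)
After reduction: 169 − 42 = 127 months
Less time served: 127 months − 16 months = 111 months
Cap at 190 months: 111 months is within the cap, no reduction.

111 months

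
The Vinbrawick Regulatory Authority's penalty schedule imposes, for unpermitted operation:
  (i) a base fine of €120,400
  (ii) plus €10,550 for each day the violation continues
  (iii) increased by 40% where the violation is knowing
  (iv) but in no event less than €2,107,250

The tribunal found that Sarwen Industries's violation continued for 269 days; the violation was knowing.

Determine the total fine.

Per-day component: 269 × €10,550 = €2,837,950
Base plus per-day: €120,400 + €2,837,950 = €2,958,350
Enhancement: 40% of €2,958,350 = €1,183,340
Enhanced fine: €2,958,350 + €1,183,340 = €4,141,690
Minimum €2,107,250: €4,141,690 meets the minimum, no increase.

€4,141,690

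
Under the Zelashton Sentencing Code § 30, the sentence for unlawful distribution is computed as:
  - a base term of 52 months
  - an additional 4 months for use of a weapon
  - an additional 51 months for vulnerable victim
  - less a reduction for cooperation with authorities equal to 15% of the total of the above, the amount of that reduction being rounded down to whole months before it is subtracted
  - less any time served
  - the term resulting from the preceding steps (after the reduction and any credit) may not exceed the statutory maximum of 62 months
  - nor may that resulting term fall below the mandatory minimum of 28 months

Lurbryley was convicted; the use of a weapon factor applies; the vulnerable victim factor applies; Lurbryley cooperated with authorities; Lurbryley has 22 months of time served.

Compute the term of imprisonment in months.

Use of a weapon enhancement: +4 months
Vulnerable victim enhancement: +51 months
Adjusted term: 52 months + 4 months + 51 months = 107 months
Cooperation with authorities reduction: 15% of 107 months = 16 months (rounded down)
After reduction: 107 − 16 = 91 months
Less time served: 91 months − 22 months = 69 months
Cap at 62 months: 69 months exceeds the cap → 62 months
Minimum 28 months: 62 months meets the minimum, no increase.

62 months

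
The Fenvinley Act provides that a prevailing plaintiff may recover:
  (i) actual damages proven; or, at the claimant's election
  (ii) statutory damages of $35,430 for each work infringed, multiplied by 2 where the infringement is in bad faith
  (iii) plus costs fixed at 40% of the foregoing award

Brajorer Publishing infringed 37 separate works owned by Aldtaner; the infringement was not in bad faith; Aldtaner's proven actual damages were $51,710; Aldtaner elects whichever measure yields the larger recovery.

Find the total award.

$1,835,274

Statutory damages: 37 × $35,430 = $1,310,910
Infringement not in bad faith: no ×2 enhancement.
Greater of actual damages ($51,710) or statutory damages ($1,310,910): $1,310,910
Costs: 40% of $1,310,910 = $524,364
Award plus costs: $1,310,910 + $524,364 = $1,835,274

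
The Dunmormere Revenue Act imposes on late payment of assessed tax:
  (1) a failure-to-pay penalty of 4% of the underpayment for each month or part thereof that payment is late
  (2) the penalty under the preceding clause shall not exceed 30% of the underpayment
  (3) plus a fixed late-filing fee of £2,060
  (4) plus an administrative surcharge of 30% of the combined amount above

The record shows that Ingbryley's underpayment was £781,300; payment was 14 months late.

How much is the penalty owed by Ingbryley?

Penalty: £307,385

Accrued rate: 4% × 14 = 56%, capped at 30% → 30%
Failure-to-pay penalty: 30% of £781,300 = £234,390
Penalty before surcharge: £234,390 + £2,060 = £236,450
Administrative surcharge: 30% of £236,450 = £70,935
Total penalty: £236,450 + £70,935 = £307,385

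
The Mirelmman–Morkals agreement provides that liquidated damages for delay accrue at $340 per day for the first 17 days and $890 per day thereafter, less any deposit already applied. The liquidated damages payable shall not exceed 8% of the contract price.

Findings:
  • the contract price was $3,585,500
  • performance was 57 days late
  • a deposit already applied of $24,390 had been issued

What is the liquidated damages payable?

$16,990

First 17 days: 17 × $340 = $5,780
Remaining days: (57 − 17) × $890 = $35,600
Accrued per-day damages: $5,780 + $35,600 = $41,380
Less deposit already applied: $41,380 − $24,390 = $16,990
Cap: 8% of $3,585,500 = $286,840
Cap at $286,840: $16,990 is within the cap, no reduction.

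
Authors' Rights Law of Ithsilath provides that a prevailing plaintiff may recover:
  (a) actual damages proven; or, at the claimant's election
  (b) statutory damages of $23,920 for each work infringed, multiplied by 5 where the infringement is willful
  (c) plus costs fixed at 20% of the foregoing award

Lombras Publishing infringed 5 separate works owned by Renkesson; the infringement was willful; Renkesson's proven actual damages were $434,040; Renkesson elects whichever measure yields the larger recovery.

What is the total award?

$717,600

Statutory damages: 5 × $23,920 = $119,600
Multiplied by 5: 5 × $119,600 = $598,000
Greater of actual damages ($434,040) or enhanced statutory damages ($598,000): $598,000
Costs: 20% of $598,000 = $119,600
Award plus costs: $598,000 + $119,600 = $717,600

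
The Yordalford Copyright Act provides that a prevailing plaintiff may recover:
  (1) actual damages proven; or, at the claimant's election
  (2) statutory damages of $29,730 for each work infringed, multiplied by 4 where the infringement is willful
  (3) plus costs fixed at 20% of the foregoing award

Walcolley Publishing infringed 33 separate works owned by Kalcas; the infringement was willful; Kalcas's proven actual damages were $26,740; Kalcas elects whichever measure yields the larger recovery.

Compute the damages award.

Statutory damages: 33 × $29,730 = $981,090
Multiplied by 4: 4 × $981,090 = $3,924,360
Greater of actual damages ($26,740) or enhanced statutory damages ($3,924,360): $3,924,360
Costs: 20% of $3,924,360 = $784,872
Award plus costs: $3,924,360 + $784,872 = $4,709,232

$4,709,232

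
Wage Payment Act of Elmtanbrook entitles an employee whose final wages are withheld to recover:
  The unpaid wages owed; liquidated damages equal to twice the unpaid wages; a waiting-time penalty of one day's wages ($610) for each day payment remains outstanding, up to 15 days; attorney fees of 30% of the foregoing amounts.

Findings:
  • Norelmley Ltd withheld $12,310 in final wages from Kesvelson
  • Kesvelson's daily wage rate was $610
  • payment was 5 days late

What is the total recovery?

Doubled: 2 × $12,310 = $24,620
Penalty days: min(5, 15) = 5
Waiting-time penalty: 5 × $610 = $3,050
Subtotal: $12,310 + $24,620 + $3,050 = $39,980
Attorney fees: 30% of $39,980 = $11,994
Total award: $39,980 + $11,994 = $51,974

Total award: $51,974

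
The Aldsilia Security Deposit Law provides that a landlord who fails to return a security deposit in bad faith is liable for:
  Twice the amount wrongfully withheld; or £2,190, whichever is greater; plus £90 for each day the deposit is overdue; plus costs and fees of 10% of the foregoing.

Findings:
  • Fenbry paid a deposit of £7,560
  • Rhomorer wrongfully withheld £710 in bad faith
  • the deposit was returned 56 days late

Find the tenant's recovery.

£7,953

Doubled: 2 × £710 = £1,420
Minimum £2,190: £1,420 is below the minimum → £2,190
Late-return penalty: 56 × £90 = £5,040
Damages plus late penalty: £2,190 + £5,040 = £7,230
Costs and fees: 10% of £7,230 = £723
Total recovery: £7,230 + £723 = £7,953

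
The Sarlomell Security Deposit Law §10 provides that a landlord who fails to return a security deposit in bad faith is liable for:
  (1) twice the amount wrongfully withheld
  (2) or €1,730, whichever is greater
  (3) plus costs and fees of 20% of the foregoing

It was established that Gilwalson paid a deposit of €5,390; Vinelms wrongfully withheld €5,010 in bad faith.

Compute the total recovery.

Doubled: 2 × €5,010 = €10,020
Minimum €1,730: €10,020 meets the minimum, no increase.
Costs and fees: 20% of €10,020 = €2,004
Total recovery: €10,020 + €2,004 = €12,024

€12,024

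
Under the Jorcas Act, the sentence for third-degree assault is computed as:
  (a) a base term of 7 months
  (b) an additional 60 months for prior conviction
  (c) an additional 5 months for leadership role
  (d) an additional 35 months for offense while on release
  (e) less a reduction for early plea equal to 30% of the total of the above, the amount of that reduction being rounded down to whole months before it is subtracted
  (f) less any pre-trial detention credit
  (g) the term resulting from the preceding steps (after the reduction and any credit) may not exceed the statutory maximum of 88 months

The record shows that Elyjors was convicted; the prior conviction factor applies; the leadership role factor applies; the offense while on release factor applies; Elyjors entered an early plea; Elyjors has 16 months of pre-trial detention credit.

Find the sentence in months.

Prior conviction enhancement: +60 months
Leadership role enhancement: +5 months
Offense while on release enhancement: +35 months
Adjusted term: 7 months + 60 months + 5 months + 35 months = 107 months
Early plea reduction: 30% of 107 months = 32 months (rounded down)
After reduction: 107 − 32 = 75 months
Less pre-trial detention credit: 75 months − 16 months = 59 months
Cap at 88 months: 59 months is within the cap, no reduction.

Sentence: 59 months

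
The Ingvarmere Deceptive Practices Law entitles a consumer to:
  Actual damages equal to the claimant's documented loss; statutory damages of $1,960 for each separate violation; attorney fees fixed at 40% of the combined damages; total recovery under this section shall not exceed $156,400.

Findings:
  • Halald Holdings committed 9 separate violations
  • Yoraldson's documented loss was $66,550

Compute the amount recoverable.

$117,866

Statutory damages: 9 × $1,960 = $17,640
Combined damages: $66,550 + $17,640 = $84,190
Attorney fees: 40% of $84,190 = $33,676
Total before cap: $84,190 + $33,676 = $117,866
Cap at $156,400: $117,866 is within the cap, no reduction.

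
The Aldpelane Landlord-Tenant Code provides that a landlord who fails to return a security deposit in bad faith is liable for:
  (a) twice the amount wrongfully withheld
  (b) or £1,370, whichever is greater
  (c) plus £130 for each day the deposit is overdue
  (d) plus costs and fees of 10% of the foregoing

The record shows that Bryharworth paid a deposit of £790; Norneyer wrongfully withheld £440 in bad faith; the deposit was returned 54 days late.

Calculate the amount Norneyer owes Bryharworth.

£9,229

Doubled: 2 × £440 = £880
Minimum £1,370: £880 is below the minimum → £1,370
Late-return penalty: 54 × £130 = £7,020
Damages plus late penalty: £1,370 + £7,020 = £8,390
Costs and fees: 10% of £8,390 = £839
Total recovery: £8,390 + £839 = £9,229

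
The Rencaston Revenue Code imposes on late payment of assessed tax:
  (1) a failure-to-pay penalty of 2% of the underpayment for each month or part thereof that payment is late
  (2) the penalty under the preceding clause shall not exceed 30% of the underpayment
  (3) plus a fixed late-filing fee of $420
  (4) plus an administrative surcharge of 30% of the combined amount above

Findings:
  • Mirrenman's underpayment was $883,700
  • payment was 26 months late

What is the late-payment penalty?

Penalty: $345,189

Accrued rate: 2% × 26 = 52%, capped at 30% → 30%
Failure-to-pay penalty: 30% of $883,700 = $265,110
Penalty before surcharge: $265,110 + $420 = $265,530
Administrative surcharge: 30% of $265,530 = $79,659
Total penalty: $265,530 + $79,659 = $345,189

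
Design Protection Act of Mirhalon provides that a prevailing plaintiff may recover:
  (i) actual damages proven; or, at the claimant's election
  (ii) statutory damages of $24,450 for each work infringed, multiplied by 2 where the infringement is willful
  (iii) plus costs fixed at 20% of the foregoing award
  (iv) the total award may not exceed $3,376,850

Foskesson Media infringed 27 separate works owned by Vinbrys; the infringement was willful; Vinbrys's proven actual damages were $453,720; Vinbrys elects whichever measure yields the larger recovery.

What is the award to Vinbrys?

Statutory damages: 27 × $24,450 = $660,150
Doubled: 2 × $660,150 = $1,320,300
Greater of actual damages ($453,720) or enhanced statutory damages ($1,320,300): $1,320,300
Costs: 20% of $1,320,300 = $264,060
Award plus costs: $1,320,300 + $264,060 = $1,584,360
Cap at $3,376,850: $1,584,360 is within the cap, no reduction.

$1,584,360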